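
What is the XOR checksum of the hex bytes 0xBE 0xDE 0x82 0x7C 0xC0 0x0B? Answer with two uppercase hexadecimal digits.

55

XOR the bytes together:
  start with 0xBE
  0xBE ⊕ 0xDE = 0x60
  0x60 ⊕ 0x82 = 0xE2
  0xE2 ⊕ 0x7C = 0x9E
  0x9E ⊕ 0xC0 = 0x5E
  0x5E ⊕ 0x0B = 0x55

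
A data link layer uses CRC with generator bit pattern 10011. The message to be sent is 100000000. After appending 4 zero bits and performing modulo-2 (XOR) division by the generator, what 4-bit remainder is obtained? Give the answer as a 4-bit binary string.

1111

Append 4 zeros: 1000000000000. Divide by 10011 (XOR where the leading bit is 1):
  pos 0: 10000 XOR 10011 = 00011
  pos 3: 11000 XOR 10011 = 01011
  pos 4: 10110 XOR 10011 = 00101
  pos 6: 10100 XOR 10011 = 00111
  pos 8: 11100 XOR 10011 = 01111
Remainder (last 4 bits) = 1111. This is the CRC / FCS.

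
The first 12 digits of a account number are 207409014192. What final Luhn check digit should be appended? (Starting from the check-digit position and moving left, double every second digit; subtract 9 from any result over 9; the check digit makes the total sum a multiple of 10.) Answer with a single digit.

Partial digits right→left: 2 9 1 4 1 0 9 0 4 7 0 2
Double every second digit counting from the check-digit position (so the 1st, 3rd, 5th, ... of the partial from the right).
  doubled (with −9 where >9): 4 2 2 9 8 0 → sum 25
  kept as-is: 9 4 0 0 7 2 → sum 22
Total = 25 + 22 = 47.
Check digit = (10 − (47 mod 10)) mod 10 = 3.

3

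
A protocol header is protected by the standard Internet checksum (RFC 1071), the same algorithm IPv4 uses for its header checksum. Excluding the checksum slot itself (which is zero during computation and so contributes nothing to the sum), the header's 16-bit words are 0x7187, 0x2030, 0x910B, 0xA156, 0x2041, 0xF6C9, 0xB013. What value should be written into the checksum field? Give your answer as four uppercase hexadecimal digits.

74C7

One's-complement addition (fold any carry out of bit 15 back into bit 0):
  0x7187 + 0x2030 = 0x091B7
  0x91B7 + 0x910B = 0x122C2 → wrap carry → 0x22C3
  0x22C3 + 0xA156 = 0x0C419
  0xC419 + 0x2041 = 0x0E45A
  0xE45A + 0xF6C9 = 0x1DB23 → wrap carry → 0xDB24
  0xDB24 + 0xB013 = 0x18B37 → wrap carry → 0x8B38
One's-complement sum = 0x8B38.
Checksum = ~0x8B38 & 0xFFFF = 0x74C7.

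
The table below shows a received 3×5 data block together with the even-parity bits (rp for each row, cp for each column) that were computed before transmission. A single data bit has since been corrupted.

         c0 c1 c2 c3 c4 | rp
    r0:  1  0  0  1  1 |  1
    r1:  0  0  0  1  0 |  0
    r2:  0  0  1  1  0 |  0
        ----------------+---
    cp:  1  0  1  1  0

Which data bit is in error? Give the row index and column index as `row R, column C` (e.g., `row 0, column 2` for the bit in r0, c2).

row 1, column 4

Recompute each row's even parity and compare to rp:
  r0: data parity 1, sent rp 1 → ok
  r1: data parity 1, sent rp 0 → mismatch
  r2: data parity 0, sent rp 0 → ok
Recompute each column's even parity and compare to cp:
  c0: data parity 1, sent cp 1 → ok
  c1: data parity 0, sent cp 0 → ok
  c2: data parity 1, sent cp 1 → ok
  c3: data parity 1, sent cp 1 → ok
  c4: data parity 1, sent cp 0 → mismatch
Exactly one row (r1) and one column (c4) fail → the flipped bit is at their intersection.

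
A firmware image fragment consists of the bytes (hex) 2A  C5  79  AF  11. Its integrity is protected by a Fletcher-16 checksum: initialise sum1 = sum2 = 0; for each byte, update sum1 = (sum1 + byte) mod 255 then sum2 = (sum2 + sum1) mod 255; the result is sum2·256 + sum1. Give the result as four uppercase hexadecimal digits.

C62A

Running sums (mod 255):
  after byte 0 (2A): sum1=42, sum2=42
  after byte 1 (C5): sum1=239, sum2=26
  after byte 2 (79): sum1=105, sum2=131
  after byte 3 (AF): sum1=25, sum2=156
  after byte 4 (11): sum1=42, sum2=198
Checksum = sum2·256 + sum1 = 198·256 + 42 = 50730 = 0xC62A.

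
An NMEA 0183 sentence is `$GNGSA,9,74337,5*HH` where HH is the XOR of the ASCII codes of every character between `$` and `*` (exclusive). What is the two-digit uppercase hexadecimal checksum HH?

48

XOR the ASCII codes of the payload characters:
  'G' = 0x47 → acc = 0x47
  'N' = 0x4E → acc = 0x09
  'G' = 0x47 → acc = 0x4E
  'S' = 0x53 → acc = 0x1D
  'A' = 0x41 → acc = 0x5C
  ',' = 0x2C → acc = 0x70
  '9' = 0x39 → acc = 0x49
  ',' = 0x2C → acc = 0x65
  '7' = 0x37 → acc = 0x52
  '4' = 0x34 → acc = 0x66
  '3' = 0x33 → acc = 0x55
  '3' = 0x33 → acc = 0x66
  '7' = 0x37 → acc = 0x51
  ',' = 0x2C → acc = 0x7D
  '5' = 0x35 → acc = 0x48
Checksum = 0x48.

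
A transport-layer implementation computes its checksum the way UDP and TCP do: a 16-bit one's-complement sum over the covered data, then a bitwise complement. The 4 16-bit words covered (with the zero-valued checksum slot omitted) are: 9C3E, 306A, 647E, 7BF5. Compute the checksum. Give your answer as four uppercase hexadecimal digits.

52E3

One's-complement addition (fold any carry out of bit 15 back into bit 0):
  0x9C3E + 0x306A = 0x0CCA8
  0xCCA8 + 0x647E = 0x13126 → wrap carry → 0x3127
  0x3127 + 0x7BF5 = 0x0AD1C
One's-complement sum = 0xAD1C.
Checksum = ~0xAD1C & 0xFFFF = 0x52E3.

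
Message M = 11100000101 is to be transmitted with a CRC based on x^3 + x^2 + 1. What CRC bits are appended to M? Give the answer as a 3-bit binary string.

Append 3 zeros: 11100000101000. Divide by 1101 (XOR where the leading bit is 1):
  pos 0: 1110 XOR 1101 = 0011
  pos 2: 1100 XOR 1101 = 0001
  pos 5: 1001 XOR 1101 = 0100
  pos 6: 1000 XOR 1101 = 0101
  pos 7: 1011 XOR 1101 = 0110
  pos 8: 1100 XOR 1101 = 0001
Remainder (last 3 bits) = 100. This is the CRC / FCS.

100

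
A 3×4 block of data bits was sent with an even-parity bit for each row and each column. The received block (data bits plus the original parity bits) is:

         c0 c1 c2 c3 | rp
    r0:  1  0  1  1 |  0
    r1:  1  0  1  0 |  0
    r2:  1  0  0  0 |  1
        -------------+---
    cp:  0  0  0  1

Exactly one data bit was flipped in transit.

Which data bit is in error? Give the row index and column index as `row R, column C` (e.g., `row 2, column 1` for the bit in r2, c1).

row 0, column 0

Recompute each row's even parity and compare to rp:
  r0: data parity 1, sent rp 0 → mismatch
  r1: data parity 0, sent rp 0 → ok
  r2: data parity 1, sent rp 1 → ok
Recompute each column's even parity and compare to cp:
  c0: data parity 1, sent cp 0 → mismatch
  c1: data parity 0, sent cp 0 → ok
  c2: data parity 0, sent cp 0 → ok
  c3: data parity 1, sent cp 1 → ok
Exactly one row (r0) and one column (c0) fail → the flipped bit is at their intersection.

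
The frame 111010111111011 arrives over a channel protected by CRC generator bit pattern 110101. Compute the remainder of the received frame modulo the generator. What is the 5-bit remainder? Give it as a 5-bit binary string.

Modulo-2 division of 111010111111011 by 110101:
  pos 0: 111010 XOR 110101 = 001111
  pos 2: 111111 XOR 110101 = 001010
  pos 4: 101011 XOR 110101 = 011110
  pos 5: 111101 XOR 110101 = 001000
  pos 7: 100010 XOR 110101 = 010111
  pos 8: 101111 XOR 110101 = 011010
  pos 9: 110101 XOR 110101 = 000000
Remainder = 00000 (zero — the frame passes the CRC check).

00000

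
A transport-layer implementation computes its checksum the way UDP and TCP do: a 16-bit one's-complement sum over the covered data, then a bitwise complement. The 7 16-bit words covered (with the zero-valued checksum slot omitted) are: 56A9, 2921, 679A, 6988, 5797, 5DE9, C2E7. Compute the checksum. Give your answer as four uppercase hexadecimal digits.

One's-complement addition (fold any carry out of bit 15 back into bit 0):
  0x56A9 + 0x2921 = 0x07FCA
  0x7FCA + 0x679A = 0x0E764
  0xE764 + 0x6988 = 0x150EC → wrap carry → 0x50ED
  0x50ED + 0x5797 = 0x0A884
  0xA884 + 0x5DE9 = 0x1066D → wrap carry → 0x066E
  0x066E + 0xC2E7 = 0x0C955
One's-complement sum = 0xC955.
Checksum = ~0xC955 & 0xFFFF = 0x36AA.

36AA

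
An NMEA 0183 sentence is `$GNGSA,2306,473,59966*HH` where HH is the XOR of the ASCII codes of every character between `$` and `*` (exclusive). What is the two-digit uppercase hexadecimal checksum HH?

72

XOR the ASCII codes of the payload characters:
  'G' = 0x47 → acc = 0x47
  'N' = 0x4E → acc = 0x09
  'G' = 0x47 → acc = 0x4E
  'S' = 0x53 → acc = 0x1D
  'A' = 0x41 → acc = 0x5C
  ',' = 0x2C → acc = 0x70
  '2' = 0x32 → acc = 0x42
  '3' = 0x33 → acc = 0x71
  '0' = 0x30 → acc = 0x41
  '6' = 0x36 → acc = 0x77
  ',' = 0x2C → acc = 0x5B
  '4' = 0x34 → acc = 0x6F
  '7' = 0x37 → acc = 0x58
  '3' = 0x33 → acc = 0x6B
  ',' = 0x2C → acc = 0x47
  '5' = 0x35 → acc = 0x72
  '9' = 0x39 → acc = 0x4B
  '9' = 0x39 → acc = 0x72
  '6' = 0x36 → acc = 0x44
  '6' = 0x36 → acc = 0x72
Checksum = 0x72.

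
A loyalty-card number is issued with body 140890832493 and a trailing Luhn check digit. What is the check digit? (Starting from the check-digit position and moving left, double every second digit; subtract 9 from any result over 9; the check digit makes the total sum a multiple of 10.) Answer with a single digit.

Partial digits right→left: 3 9 4 2 3 8 0 9 8 0 4 1
Double every second digit counting from the check-digit position (so the 1st, 3rd, 5th, ... of the partial from the right).
  doubled (with −9 where >9): 6 8 6 0 7 8 → sum 35
  kept as-is: 9 2 8 9 0 1 → sum 29
Total = 35 + 29 = 64.
Check digit = (10 − (64 mod 10)) mod 10 = 6.

6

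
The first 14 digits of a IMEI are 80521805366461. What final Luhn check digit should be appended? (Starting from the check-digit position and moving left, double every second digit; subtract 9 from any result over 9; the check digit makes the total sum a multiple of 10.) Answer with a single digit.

Partial digits right→left: 1 6 4 6 6 3 5 0 8 1 2 5 0 8
Double every second digit counting from the check-digit position (so the 1st, 3rd, 5th, ... of the partial from the right).
  doubled (with −9 where >9): 2 8 3 1 7 4 0 → sum 25
  kept as-is: 6 6 3 0 1 5 8 → sum 29
Total = 25 + 29 = 54.
Check digit = (10 − (54 mod 10)) mod 10 = 6.

6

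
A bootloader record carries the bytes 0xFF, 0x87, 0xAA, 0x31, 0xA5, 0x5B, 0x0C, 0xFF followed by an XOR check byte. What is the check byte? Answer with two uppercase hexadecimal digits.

EE

XOR the bytes together:
  start with 0xFF
  0xFF ⊕ 0x87 = 0x78
  0x78 ⊕ 0xAA = 0xD2
  0xD2 ⊕ 0x31 = 0xE3
  0xE3 ⊕ 0xA5 = 0x46
  0x46 ⊕ 0x5B = 0x1D
  0x1D ⊕ 0x0C = 0x11
  0x11 ⊕ 0xFF = 0xEE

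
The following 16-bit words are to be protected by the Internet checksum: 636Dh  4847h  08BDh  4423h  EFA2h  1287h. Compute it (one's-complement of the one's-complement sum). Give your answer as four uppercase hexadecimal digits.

0541

One's-complement addition (fold any carry out of bit 15 back into bit 0):
  0x636D + 0x4847 = 0x0ABB4
  0xABB4 + 0x08BD = 0x0B471
  0xB471 + 0x4423 = 0x0F894
  0xF894 + 0xEFA2 = 0x1E836 → wrap carry → 0xE837
  0xE837 + 0x1287 = 0x0FABE
One's-complement sum = 0xFABE.
Checksum = ~0xFABE & 0xFFFF = 0x0541.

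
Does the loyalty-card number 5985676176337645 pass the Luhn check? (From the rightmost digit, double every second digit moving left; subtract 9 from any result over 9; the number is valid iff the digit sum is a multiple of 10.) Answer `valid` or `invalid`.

valid

From the right, keep odd positions and double even positions (subtract 9 from any doubled value over 9):
  doubled (positions 2,4,...): 8 5 6 5 3 3 7 1 → sum 38
  kept (positions 1,3,...): 5 6 3 6 1 7 5 9 → sum 42
Total = 80.
80 mod 10 = 0, so the number is valid.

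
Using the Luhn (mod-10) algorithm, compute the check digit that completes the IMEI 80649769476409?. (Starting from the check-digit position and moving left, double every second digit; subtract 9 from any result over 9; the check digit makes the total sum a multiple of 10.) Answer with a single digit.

7

Partial digits right→left: 9 0 4 6 7 4 9 6 7 9 4 6 0 8
Double every second digit counting from the check-digit position (so the 1st, 3rd, 5th, ... of the partial from the right).
  doubled (with −9 where >9): 9 8 5 9 5 8 0 → sum 44
  kept as-is: 0 6 4 6 9 6 8 → sum 39
Total = 44 + 39 = 83.
Check digit = (10 − (83 mod 10)) mod 10 = 7.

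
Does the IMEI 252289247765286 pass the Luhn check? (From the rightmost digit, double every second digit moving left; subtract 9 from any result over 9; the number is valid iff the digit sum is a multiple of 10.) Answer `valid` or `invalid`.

From the right, keep odd positions and double even positions (subtract 9 from any doubled value over 9):
  doubled (positions 2,4,...): 7 1 5 8 9 4 1 → sum 35
  kept (positions 1,3,...): 6 2 6 7 2 8 2 2 → sum 35
Total = 70.
70 mod 10 = 0, so the number is valid.

valid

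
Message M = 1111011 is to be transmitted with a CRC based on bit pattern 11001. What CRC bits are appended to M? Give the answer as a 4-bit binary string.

Append 4 zeros: 11110110000. Divide by 11001 (XOR where the leading bit is 1):
  pos 0: 11110 XOR 11001 = 00111
  pos 2: 11111 XOR 11001 = 00110
  pos 4: 11000 XOR 11001 = 00001
Remainder (last 4 bits) = 0100. This is the CRC / FCS.

0100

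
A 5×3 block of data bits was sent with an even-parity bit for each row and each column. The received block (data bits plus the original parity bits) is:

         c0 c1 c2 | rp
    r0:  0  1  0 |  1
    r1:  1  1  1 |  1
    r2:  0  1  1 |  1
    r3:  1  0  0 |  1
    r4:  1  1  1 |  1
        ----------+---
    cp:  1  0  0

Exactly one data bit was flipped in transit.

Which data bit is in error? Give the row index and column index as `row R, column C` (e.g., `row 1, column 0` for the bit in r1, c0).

row 2, column 2

Recompute each row's even parity and compare to rp:
  r0: data parity 1, sent rp 1 → ok
  r1: data parity 1, sent rp 1 → ok
  r2: data parity 0, sent rp 1 → mismatch
  r3: data parity 1, sent rp 1 → ok
  r4: data parity 1, sent rp 1 → ok
Recompute each column's even parity and compare to cp:
  c0: data parity 1, sent cp 1 → ok
  c1: data parity 0, sent cp 0 → ok
  c2: data parity 1, sent cp 0 → mismatch
Exactly one row (r2) and one column (c2) fail → the flipped bit is at their intersection.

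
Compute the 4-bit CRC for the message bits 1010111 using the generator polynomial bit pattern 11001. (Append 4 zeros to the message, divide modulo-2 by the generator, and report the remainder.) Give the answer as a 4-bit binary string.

1001

Append 4 zeros: 10101110000. Divide by 11001 (XOR where the leading bit is 1):
  pos 0: 10101 XOR 11001 = 01100
  pos 1: 11001 XOR 11001 = 00000
  pos 6: 10000 XOR 11001 = 01001
Remainder (last 4 bits) = 1001. This is the CRC / FCS.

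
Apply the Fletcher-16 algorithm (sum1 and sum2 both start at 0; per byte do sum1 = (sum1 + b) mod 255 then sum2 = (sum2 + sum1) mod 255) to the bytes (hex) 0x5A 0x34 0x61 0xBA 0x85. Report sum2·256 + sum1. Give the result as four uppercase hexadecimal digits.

B330

Running sums (mod 255):
  after byte 0 (0x5A): sum1=90, sum2=90
  after byte 1 (0x34): sum1=142, sum2=232
  after byte 2 (0x61): sum1=239, sum2=216
  after byte 3 (0xBA): sum1=170, sum2=131
  after byte 4 (0x85): sum1=48, sum2=179
Checksum = sum2·256 + sum1 = 179·256 + 48 = 45872 = 0xB330.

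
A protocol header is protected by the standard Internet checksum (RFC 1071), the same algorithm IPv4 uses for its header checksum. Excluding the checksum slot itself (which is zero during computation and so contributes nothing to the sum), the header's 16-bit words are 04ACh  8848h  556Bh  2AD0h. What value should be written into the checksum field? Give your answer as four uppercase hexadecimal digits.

One's-complement addition (fold any carry out of bit 15 back into bit 0):
  0x04AC + 0x8848 = 0x08CF4
  0x8CF4 + 0x556B = 0x0E25F
  0xE25F + 0x2AD0 = 0x10D2F → wrap carry → 0x0D30
One's-complement sum = 0x0D30.
Checksum = ~0x0D30 & 0xFFFF = 0xF2CF.

F2CF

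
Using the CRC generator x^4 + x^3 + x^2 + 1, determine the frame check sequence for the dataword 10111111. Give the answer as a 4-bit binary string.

Append 4 zeros: 101111110000. Divide by 11101 (XOR where the leading bit is 1):
  pos 0: 10111 XOR 11101 = 01010
  pos 1: 10101 XOR 11101 = 01000
  pos 2: 10001 XOR 11101 = 01100
  pos 3: 11001 XOR 11101 = 00100
  pos 5: 10000 XOR 11101 = 01101
  pos 6: 11010 XOR 11101 = 00111
Remainder (last 4 bits) = 1110. This is the CRC / FCS.

1110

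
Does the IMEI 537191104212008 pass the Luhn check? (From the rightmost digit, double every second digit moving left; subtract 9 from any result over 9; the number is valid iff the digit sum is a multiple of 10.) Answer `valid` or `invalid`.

From the right, keep odd positions and double even positions (subtract 9 from any doubled value over 9):
  doubled (positions 2,4,...): 0 4 4 0 2 2 6 → sum 18
  kept (positions 1,3,...): 8 0 1 4 1 9 7 5 → sum 35
Total = 53.
53 mod 10 = 3, so the number is invalid.

invalid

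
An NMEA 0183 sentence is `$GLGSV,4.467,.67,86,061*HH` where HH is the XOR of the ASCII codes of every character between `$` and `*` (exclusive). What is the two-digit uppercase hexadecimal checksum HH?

70

XOR the ASCII codes of the payload characters:
  'G' = 0x47 → acc = 0x47
  'L' = 0x4C → acc = 0x0B
  'G' = 0x47 → acc = 0x4C
  'S' = 0x53 → acc = 0x1F
  'V' = 0x56 → acc = 0x49
  ',' = 0x2C → acc = 0x65
  '4' = 0x34 → acc = 0x51
  '.' = 0x2E → acc = 0x7F
  '4' = 0x34 → acc = 0x4B
  '6' = 0x36 → acc = 0x7D
  '7' = 0x37 → acc = 0x4A
  ',' = 0x2C → acc = 0x66
  '.' = 0x2E → acc = 0x48
  '6' = 0x36 → acc = 0x7E
  '7' = 0x37 → acc = 0x49
  ',' = 0x2C → acc = 0x65
  '8' = 0x38 → acc = 0x5D
  '6' = 0x36 → acc = 0x6B
  ',' = 0x2C → acc = 0x47
  '0' = 0x30 → acc = 0x77
  '6' = 0x36 → acc = 0x41
  '1' = 0x31 → acc = 0x70
Checksum = 0x70.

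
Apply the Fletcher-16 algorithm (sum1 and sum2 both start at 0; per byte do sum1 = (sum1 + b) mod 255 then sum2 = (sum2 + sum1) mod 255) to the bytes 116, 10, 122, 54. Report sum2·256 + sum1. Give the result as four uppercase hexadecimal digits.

Running sums (mod 255):
  after byte 0 (116): sum1=116, sum2=116
  after byte 1 (10): sum1=126, sum2=242
  after byte 2 (122): sum1=248, sum2=235
  after byte 3 (54): sum1=47, sum2=27
Checksum = sum2·256 + sum1 = 27·256 + 47 = 6959 = 0x1B2F.

1B2F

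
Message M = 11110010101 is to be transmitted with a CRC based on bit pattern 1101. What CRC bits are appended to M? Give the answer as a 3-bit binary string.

000

Append 3 zeros: 11110010101000. Divide by 1101 (XOR where the leading bit is 1):
  pos 0: 1111 XOR 1101 = 0010
  pos 2: 1000 XOR 1101 = 0101
  pos 3: 1011 XOR 1101 = 0110
  pos 4: 1100 XOR 1101 = 0001
  pos 7: 1101 XOR 1101 = 0000
Remainder (last 3 bits) = 000. This is the CRC / FCS.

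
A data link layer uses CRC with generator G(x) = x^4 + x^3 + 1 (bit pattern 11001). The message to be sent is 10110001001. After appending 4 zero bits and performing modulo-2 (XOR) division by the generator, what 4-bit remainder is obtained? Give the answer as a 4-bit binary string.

1100

Append 4 zeros: 101100010010000. Divide by 11001 (XOR where the leading bit is 1):
  pos 0: 10110 XOR 11001 = 01111
  pos 1: 11110 XOR 11001 = 00111
  pos 3: 11101 XOR 11001 = 00100
  pos 5: 10000 XOR 11001 = 01001
  pos 6: 10011 XOR 11001 = 01010
  pos 7: 10100 XOR 11001 = 01101
  pos 8: 11010 XOR 11001 = 00011
Remainder (last 4 bits) = 1100. This is the CRC / FCS.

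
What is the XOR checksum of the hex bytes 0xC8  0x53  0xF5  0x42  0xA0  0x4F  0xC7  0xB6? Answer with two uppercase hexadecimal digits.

B2

XOR the bytes together:
  start with 0xC8
  0xC8 ⊕ 0x53 = 0x9B
  0x9B ⊕ 0xF5 = 0x6E
  0x6E ⊕ 0x42 = 0x2C
  0x2C ⊕ 0xA0 = 0x8C
  0x8C ⊕ 0x4F = 0xC3
  0xC3 ⊕ 0xC7 = 0x04
  0x04 ⊕ 0xB6 = 0xB2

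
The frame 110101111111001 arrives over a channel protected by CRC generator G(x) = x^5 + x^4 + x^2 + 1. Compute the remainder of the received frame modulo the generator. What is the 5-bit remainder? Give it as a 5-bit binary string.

01110

Modulo-2 division of 110101111111001 by 110101:
  pos 0: 110101 XOR 110101 = 000000
  pos 6: 111111 XOR 110101 = 001010
  pos 8: 101000 XOR 110101 = 011101
  pos 9: 111011 XOR 110101 = 001110
Remainder = 01110 (nonzero — an error is detected).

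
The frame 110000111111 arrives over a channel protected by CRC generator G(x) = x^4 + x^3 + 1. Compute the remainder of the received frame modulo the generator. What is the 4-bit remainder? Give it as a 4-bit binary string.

1010

Modulo-2 division of 110000111111 by 11001:
  pos 0: 11000 XOR 11001 = 00001
  pos 4: 10111 XOR 11001 = 01110
  pos 5: 11101 XOR 11001 = 00100
  pos 7: 10011 XOR 11001 = 01010
Remainder = 1010 (nonzero — an error is detected).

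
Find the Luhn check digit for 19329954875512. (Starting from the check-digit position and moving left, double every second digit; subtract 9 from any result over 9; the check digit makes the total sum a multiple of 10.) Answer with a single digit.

Partial digits right→left: 2 1 5 5 7 8 4 5 9 9 2 3 9 1
Double every second digit counting from the check-digit position (so the 1st, 3rd, 5th, ... of the partial from the right).
  doubled (with −9 where >9): 4 1 5 8 9 4 9 → sum 40
  kept as-is: 1 5 8 5 9 3 1 → sum 32
Total = 40 + 32 = 72.
Check digit = (10 − (72 mod 10)) mod 10 = 8.

8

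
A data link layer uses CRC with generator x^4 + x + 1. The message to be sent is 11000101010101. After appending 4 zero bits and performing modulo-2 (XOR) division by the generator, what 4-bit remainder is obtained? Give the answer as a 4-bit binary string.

0100

Append 4 zeros: 110001010101010000. Divide by 10011 (XOR where the leading bit is 1):
  pos 0: 11000 XOR 10011 = 01011
  pos 1: 10111 XOR 10011 = 00100
  pos 3: 10001 XOR 10011 = 00010
  pos 6: 10010 XOR 10011 = 00001
  pos 10: 11010 XOR 10011 = 01001
  pos 11: 10010 XOR 10011 = 00001
Remainder (last 4 bits) = 0100. This is the CRC / FCS.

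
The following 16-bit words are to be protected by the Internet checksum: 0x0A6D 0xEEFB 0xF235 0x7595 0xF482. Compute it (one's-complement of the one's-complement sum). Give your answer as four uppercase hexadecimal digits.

One's-complement addition (fold any carry out of bit 15 back into bit 0):
  0x0A6D + 0xEEFB = 0x0F968
  0xF968 + 0xF235 = 0x1EB9D → wrap carry → 0xEB9E
  0xEB9E + 0x7595 = 0x16133 → wrap carry → 0x6134
  0x6134 + 0xF482 = 0x155B6 → wrap carry → 0x55B7
One's-complement sum = 0x55B7.
Checksum = ~0x55B7 & 0xFFFF = 0xAA48.

AA48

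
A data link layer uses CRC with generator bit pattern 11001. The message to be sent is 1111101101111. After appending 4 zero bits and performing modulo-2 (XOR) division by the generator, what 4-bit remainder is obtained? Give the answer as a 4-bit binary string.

1111

Append 4 zeros: 11111011011110000. Divide by 11001 (XOR where the leading bit is 1):
  pos 0: 11111 XOR 11001 = 00110
  pos 2: 11001 XOR 11001 = 00000
  pos 7: 10111 XOR 11001 = 01110
  pos 8: 11101 XOR 11001 = 00100
  pos 10: 10000 XOR 11001 = 01001
  pos 11: 10010 XOR 11001 = 01011
  pos 12: 10110 XOR 11001 = 01111
Remainder (last 4 bits) = 1111. This is the CRC / FCS.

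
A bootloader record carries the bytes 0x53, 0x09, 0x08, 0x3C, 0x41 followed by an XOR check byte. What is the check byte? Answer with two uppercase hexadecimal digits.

XOR the bytes together:
  start with 0x53
  0x53 ⊕ 0x09 = 0x5A
  0x5A ⊕ 0x08 = 0x52
  0x52 ⊕ 0x3C = 0x6E
  0x6E ⊕ 0x41 = 0x2F

2F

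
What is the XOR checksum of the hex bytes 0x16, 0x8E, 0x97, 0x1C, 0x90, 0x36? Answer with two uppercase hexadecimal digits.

B5

XOR the bytes together:
  start with 0x16
  0x16 ⊕ 0x8E = 0x98
  0x98 ⊕ 0x97 = 0x0F
  0x0F ⊕ 0x1C = 0x13
  0x13 ⊕ 0x90 = 0x83
  0x83 ⊕ 0x36 = 0xB5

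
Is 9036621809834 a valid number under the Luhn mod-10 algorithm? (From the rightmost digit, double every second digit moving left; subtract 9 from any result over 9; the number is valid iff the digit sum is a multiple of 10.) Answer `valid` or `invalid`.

valid

From the right, keep odd positions and double even positions (subtract 9 from any doubled value over 9):
  doubled (positions 2,4,...): 6 9 7 4 3 0 → sum 29
  kept (positions 1,3,...): 4 8 0 1 6 3 9 → sum 31
Total = 60.
60 mod 10 = 0, so the number is valid.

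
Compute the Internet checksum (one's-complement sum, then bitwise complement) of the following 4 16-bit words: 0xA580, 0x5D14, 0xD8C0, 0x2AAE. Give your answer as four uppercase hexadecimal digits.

One's-complement addition (fold any carry out of bit 15 back into bit 0):
  0xA580 + 0x5D14 = 0x10294 → wrap carry → 0x0295
  0x0295 + 0xD8C0 = 0x0DB55
  0xDB55 + 0x2AAE = 0x10603 → wrap carry → 0x0604
One's-complement sum = 0x0604.
Checksum = ~0x0604 & 0xFFFF = 0xF9FB.

F9FB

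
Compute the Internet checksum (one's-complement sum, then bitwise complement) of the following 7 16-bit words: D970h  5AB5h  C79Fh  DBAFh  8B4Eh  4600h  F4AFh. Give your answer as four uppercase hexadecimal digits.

One's-complement addition (fold any carry out of bit 15 back into bit 0):
  0xD970 + 0x5AB5 = 0x13425 → wrap carry → 0x3426
  0x3426 + 0xC79F = 0x0FBC5
  0xFBC5 + 0xDBAF = 0x1D774 → wrap carry → 0xD775
  0xD775 + 0x8B4E = 0x162C3 → wrap carry → 0x62C4
  0x62C4 + 0x4600 = 0x0A8C4
  0xA8C4 + 0xF4AF = 0x19D73 → wrap carry → 0x9D74
One's-complement sum = 0x9D74.
Checksum = ~0x9D74 & 0xFFFF = 0x628B.

628B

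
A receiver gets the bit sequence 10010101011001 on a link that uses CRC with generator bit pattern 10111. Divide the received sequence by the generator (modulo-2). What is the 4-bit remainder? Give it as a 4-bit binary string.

Modulo-2 division of 10010101011001 by 10111:
  pos 0: 10010 XOR 10111 = 00101
  pos 2: 10110 XOR 10111 = 00001
  pos 6: 11011 XOR 10111 = 01100
  pos 7: 11000 XOR 10111 = 01111
  pos 8: 11110 XOR 10111 = 01001
  pos 9: 10011 XOR 10111 = 00100
Remainder = 0100 (nonzero — an error is detected).

0100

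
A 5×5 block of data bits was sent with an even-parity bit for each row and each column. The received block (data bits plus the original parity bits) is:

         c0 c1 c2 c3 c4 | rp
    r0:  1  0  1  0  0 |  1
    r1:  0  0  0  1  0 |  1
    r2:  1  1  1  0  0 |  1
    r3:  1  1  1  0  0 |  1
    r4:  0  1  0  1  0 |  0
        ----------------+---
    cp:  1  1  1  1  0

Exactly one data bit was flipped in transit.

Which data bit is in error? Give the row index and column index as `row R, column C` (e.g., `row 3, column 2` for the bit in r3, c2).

row 0, column 3

Recompute each row's even parity and compare to rp:
  r0: data parity 0, sent rp 1 → mismatch
  r1: data parity 1, sent rp 1 → ok
  r2: data parity 1, sent rp 1 → ok
  r3: data parity 1, sent rp 1 → ok
  r4: data parity 0, sent rp 0 → ok
Recompute each column's even parity and compare to cp:
  c0: data parity 1, sent cp 1 → ok
  c1: data parity 1, sent cp 1 → ok
  c2: data parity 1, sent cp 1 → ok
  c3: data parity 0, sent cp 1 → mismatch
  c4: data parity 0, sent cp 0 → ok
Exactly one row (r0) and one column (c3) fail → the flipped bit is at their intersection.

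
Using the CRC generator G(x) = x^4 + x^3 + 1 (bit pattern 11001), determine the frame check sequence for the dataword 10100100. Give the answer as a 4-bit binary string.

Append 4 zeros: 101001000000. Divide by 11001 (XOR where the leading bit is 1):
  pos 0: 10100 XOR 11001 = 01101
  pos 1: 11011 XOR 11001 = 00010
  pos 4: 10000 XOR 11001 = 01001
  pos 5: 10010 XOR 11001 = 01011
  pos 6: 10110 XOR 11001 = 01111
  pos 7: 11110 XOR 11001 = 00111
Remainder (last 4 bits) = 0111. This is the CRC / FCS.

0111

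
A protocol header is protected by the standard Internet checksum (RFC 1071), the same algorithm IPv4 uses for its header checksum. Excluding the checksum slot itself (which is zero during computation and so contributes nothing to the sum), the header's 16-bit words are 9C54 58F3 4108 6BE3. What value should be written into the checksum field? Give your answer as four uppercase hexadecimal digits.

One's-complement addition (fold any carry out of bit 15 back into bit 0):
  0x9C54 + 0x58F3 = 0x0F547
  0xF547 + 0x4108 = 0x1364F → wrap carry → 0x3650
  0x3650 + 0x6BE3 = 0x0A233
One's-complement sum = 0xA233.
Checksum = ~0xA233 & 0xFFFF = 0x5DCC.

5DCC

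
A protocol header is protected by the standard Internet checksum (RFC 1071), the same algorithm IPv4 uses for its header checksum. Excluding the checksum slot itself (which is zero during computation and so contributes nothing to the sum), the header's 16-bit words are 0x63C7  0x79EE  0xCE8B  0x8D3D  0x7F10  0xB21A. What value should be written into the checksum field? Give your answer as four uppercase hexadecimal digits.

One's-complement addition (fold any carry out of bit 15 back into bit 0):
  0x63C7 + 0x79EE = 0x0DDB5
  0xDDB5 + 0xCE8B = 0x1AC40 → wrap carry → 0xAC41
  0xAC41 + 0x8D3D = 0x1397E → wrap carry → 0x397F
  0x397F + 0x7F10 = 0x0B88F
  0xB88F + 0xB21A = 0x16AA9 → wrap carry → 0x6AAA
One's-complement sum = 0x6AAA.
Checksum = ~0x6AAA & 0xFFFF = 0x9555.

9555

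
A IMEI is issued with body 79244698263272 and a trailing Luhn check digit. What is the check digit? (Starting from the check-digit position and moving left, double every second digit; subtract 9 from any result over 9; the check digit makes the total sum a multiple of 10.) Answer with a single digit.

8

Partial digits right→left: 2 7 2 3 6 2 8 9 6 4 4 2 9 7
Double every second digit counting from the check-digit position (so the 1st, 3rd, 5th, ... of the partial from the right).
  doubled (with −9 where >9): 4 4 3 7 3 8 9 → sum 38
  kept as-is: 7 3 2 9 4 2 7 → sum 34
Total = 38 + 34 = 72.
Check digit = (10 − (72 mod 10)) mod 10 = 8.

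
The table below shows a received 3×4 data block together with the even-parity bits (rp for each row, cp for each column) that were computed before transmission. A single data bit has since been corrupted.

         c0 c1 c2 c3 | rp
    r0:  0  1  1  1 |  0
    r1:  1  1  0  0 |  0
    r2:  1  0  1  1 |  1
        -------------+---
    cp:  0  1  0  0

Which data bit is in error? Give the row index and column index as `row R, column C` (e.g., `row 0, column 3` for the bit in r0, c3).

row 0, column 1

Recompute each row's even parity and compare to rp:
  r0: data parity 1, sent rp 0 → mismatch
  r1: data parity 0, sent rp 0 → ok
  r2: data parity 1, sent rp 1 → ok
Recompute each column's even parity and compare to cp:
  c0: data parity 0, sent cp 0 → ok
  c1: data parity 0, sent cp 1 → mismatch
  c2: data parity 0, sent cp 0 → ok
  c3: data parity 0, sent cp 0 → ok
Exactly one row (r0) and one column (c1) fail → the flipped bit is at their intersection.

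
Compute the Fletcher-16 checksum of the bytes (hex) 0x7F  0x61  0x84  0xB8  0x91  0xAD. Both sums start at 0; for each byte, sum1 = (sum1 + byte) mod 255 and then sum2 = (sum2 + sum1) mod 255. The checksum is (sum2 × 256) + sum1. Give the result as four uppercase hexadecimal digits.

Running sums (mod 255):
  after byte 0 (0x7F): sum1=127, sum2=127
  after byte 1 (0x61): sum1=224, sum2=96
  after byte 2 (0x84): sum1=101, sum2=197
  after byte 3 (0xB8): sum1=30, sum2=227
  after byte 4 (0x91): sum1=175, sum2=147
  after byte 5 (0xAD): sum1=93, sum2=240
Checksum = sum2·256 + sum1 = 240·256 + 93 = 61533 = 0xF05D.

F05D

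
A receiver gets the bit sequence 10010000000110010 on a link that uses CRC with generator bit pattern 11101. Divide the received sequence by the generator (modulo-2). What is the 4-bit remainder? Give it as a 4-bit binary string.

Modulo-2 division of 10010000000110010 by 11101:
  pos 0: 10010 XOR 11101 = 01111
  pos 1: 11110 XOR 11101 = 00011
  pos 4: 11000 XOR 11101 = 00101
  pos 6: 10100 XOR 11101 = 01001
  pos 7: 10011 XOR 11101 = 01110
  pos 8: 11101 XOR 11101 = 00000
Remainder = 0010 (nonzero — an error is detected).

0010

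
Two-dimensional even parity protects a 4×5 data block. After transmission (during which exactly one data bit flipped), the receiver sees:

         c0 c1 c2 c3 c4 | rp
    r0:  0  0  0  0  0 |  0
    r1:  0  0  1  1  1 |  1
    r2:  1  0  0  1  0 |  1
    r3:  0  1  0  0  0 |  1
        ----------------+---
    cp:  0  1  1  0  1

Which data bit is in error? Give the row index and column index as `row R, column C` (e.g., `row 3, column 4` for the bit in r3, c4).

Recompute each row's even parity and compare to rp:
  r0: data parity 0, sent rp 0 → ok
  r1: data parity 1, sent rp 1 → ok
  r2: data parity 0, sent rp 1 → mismatch
  r3: data parity 1, sent rp 1 → ok
Recompute each column's even parity and compare to cp:
  c0: data parity 1, sent cp 0 → mismatch
  c1: data parity 1, sent cp 1 → ok
  c2: data parity 1, sent cp 1 → ok
  c3: data parity 0, sent cp 0 → ok
  c4: data parity 1, sent cp 1 → ok
Exactly one row (r2) and one column (c0) fail → the flipped bit is at their intersection.

row 2, column 0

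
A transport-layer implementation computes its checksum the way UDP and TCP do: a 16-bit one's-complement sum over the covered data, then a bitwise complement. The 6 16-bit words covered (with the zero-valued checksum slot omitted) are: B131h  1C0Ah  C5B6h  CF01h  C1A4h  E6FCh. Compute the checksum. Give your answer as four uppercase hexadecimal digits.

One's-complement addition (fold any carry out of bit 15 back into bit 0):
  0xB131 + 0x1C0A = 0x0CD3B
  0xCD3B + 0xC5B6 = 0x192F1 → wrap carry → 0x92F2
  0x92F2 + 0xCF01 = 0x161F3 → wrap carry → 0x61F4
  0x61F4 + 0xC1A4 = 0x12398 → wrap carry → 0x2399
  0x2399 + 0xE6FC = 0x10A95 → wrap carry → 0x0A96
One's-complement sum = 0x0A96.
Checksum = ~0x0A96 & 0xFFFF = 0xF569.

F569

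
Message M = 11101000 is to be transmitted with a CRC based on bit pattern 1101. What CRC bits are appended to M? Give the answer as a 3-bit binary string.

101

Append 3 zeros: 11101000000. Divide by 1101 (XOR where the leading bit is 1):
  pos 0: 1110 XOR 1101 = 0011
  pos 2: 1110 XOR 1101 = 0011
  pos 4: 1100 XOR 1101 = 0001
  pos 7: 1000 XOR 1101 = 0101
Remainder (last 3 bits) = 101. This is the CRC / FCS.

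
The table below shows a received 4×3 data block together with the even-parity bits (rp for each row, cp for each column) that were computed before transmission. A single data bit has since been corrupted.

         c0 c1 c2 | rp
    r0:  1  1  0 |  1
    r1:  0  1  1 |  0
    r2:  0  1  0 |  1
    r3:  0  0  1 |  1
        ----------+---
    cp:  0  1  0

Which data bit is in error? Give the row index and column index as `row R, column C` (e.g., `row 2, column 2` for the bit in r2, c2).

row 0, column 0

Recompute each row's even parity and compare to rp:
  r0: data parity 0, sent rp 1 → mismatch
  r1: data parity 0, sent rp 0 → ok
  r2: data parity 1, sent rp 1 → ok
  r3: data parity 1, sent rp 1 → ok
Recompute each column's even parity and compare to cp:
  c0: data parity 1, sent cp 0 → mismatch
  c1: data parity 1, sent cp 1 → ok
  c2: data parity 0, sent cp 0 → ok
Exactly one row (r0) and one column (c0) fail → the flipped bit is at their intersection.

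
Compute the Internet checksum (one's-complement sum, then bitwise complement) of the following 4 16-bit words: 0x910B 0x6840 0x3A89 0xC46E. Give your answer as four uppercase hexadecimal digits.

07BC

One's-complement addition (fold any carry out of bit 15 back into bit 0):
  0x910B + 0x6840 = 0x0F94B
  0xF94B + 0x3A89 = 0x133D4 → wrap carry → 0x33D5
  0x33D5 + 0xC46E = 0x0F843
One's-complement sum = 0xF843.
Checksum = ~0xF843 & 0xFFFF = 0x07BC.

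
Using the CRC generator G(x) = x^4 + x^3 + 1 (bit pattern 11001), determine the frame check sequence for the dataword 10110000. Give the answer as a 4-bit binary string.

Append 4 zeros: 101100000000. Divide by 11001 (XOR where the leading bit is 1):
  pos 0: 10110 XOR 11001 = 01111
  pos 1: 11110 XOR 11001 = 00111
  pos 3: 11100 XOR 11001 = 00101
  pos 5: 10100 XOR 11001 = 01101
  pos 6: 11010 XOR 11001 = 00011
Remainder (last 4 bits) = 0110. This is the CRC / FCS.

0110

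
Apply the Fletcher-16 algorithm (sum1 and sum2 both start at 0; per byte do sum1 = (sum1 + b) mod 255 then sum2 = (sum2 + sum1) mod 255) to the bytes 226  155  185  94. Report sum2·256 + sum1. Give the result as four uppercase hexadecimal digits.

Running sums (mod 255):
  after byte 0 (226): sum1=226, sum2=226
  after byte 1 (155): sum1=126, sum2=97
  after byte 2 (185): sum1=56, sum2=153
  after byte 3 (94): sum1=150, sum2=48
Checksum = sum2·256 + sum1 = 48·256 + 150 = 12438 = 0x3096.

3096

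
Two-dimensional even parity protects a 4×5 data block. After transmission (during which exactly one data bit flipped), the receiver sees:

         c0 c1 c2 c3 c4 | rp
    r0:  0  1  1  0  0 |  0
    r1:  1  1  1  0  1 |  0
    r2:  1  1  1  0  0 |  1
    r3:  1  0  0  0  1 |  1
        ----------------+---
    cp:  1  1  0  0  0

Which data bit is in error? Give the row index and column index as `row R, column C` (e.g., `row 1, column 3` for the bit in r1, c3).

row 3, column 2

Recompute each row's even parity and compare to rp:
  r0: data parity 0, sent rp 0 → ok
  r1: data parity 0, sent rp 0 → ok
  r2: data parity 1, sent rp 1 → ok
  r3: data parity 0, sent rp 1 → mismatch
Recompute each column's even parity and compare to cp:
  c0: data parity 1, sent cp 1 → ok
  c1: data parity 1, sent cp 1 → ok
  c2: data parity 1, sent cp 0 → mismatch
  c3: data parity 0, sent cp 0 → ok
  c4: data parity 0, sent cp 0 → ok
Exactly one row (r3) and one column (c2) fail → the flipped bit is at their intersection.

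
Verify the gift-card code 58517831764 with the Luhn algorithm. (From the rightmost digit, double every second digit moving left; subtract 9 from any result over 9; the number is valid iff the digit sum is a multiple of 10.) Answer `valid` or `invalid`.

From the right, keep odd positions and double even positions (subtract 9 from any doubled value over 9):
  doubled (positions 2,4,...): 3 2 7 2 7 → sum 21
  kept (positions 1,3,...): 4 7 3 7 5 5 → sum 31
Total = 52.
52 mod 10 = 2, so the number is invalid.

invalid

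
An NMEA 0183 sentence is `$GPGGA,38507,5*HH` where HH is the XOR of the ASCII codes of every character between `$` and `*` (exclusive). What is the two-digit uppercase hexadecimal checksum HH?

XOR the ASCII codes of the payload characters:
  'G' = 0x47 → acc = 0x47
  'P' = 0x50 → acc = 0x17
  'G' = 0x47 → acc = 0x50
  'G' = 0x47 → acc = 0x17
  'A' = 0x41 → acc = 0x56
  ',' = 0x2C → acc = 0x7A
  '3' = 0x33 → acc = 0x49
  '8' = 0x38 → acc = 0x71
  '5' = 0x35 → acc = 0x44
  '0' = 0x30 → acc = 0x74
  '7' = 0x37 → acc = 0x43
  ',' = 0x2C → acc = 0x6F
  '5' = 0x35 → acc = 0x5A
Checksum = 0x5A.

5A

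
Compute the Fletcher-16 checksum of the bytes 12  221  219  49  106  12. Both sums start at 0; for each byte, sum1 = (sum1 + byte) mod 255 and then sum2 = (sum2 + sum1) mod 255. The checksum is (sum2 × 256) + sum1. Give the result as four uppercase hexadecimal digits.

Running sums (mod 255):
  after byte 0 (12): sum1=12, sum2=12
  after byte 1 (221): sum1=233, sum2=245
  after byte 2 (219): sum1=197, sum2=187
  after byte 3 (49): sum1=246, sum2=178
  after byte 4 (106): sum1=97, sum2=20
  after byte 5 (12): sum1=109, sum2=129
Checksum = sum2·256 + sum1 = 129·256 + 109 = 33133 = 0x816D.

816D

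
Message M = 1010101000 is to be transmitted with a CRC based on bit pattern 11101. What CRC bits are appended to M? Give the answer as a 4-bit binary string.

Append 4 zeros: 10101010000000. Divide by 11101 (XOR where the leading bit is 1):
  pos 0: 10101 XOR 11101 = 01000
  pos 1: 10000 XOR 11101 = 01101
  pos 2: 11011 XOR 11101 = 00110
  pos 4: 11000 XOR 11101 = 00101
  pos 6: 10100 XOR 11101 = 01001
  pos 7: 10010 XOR 11101 = 01111
  pos 8: 11110 XOR 11101 = 00011
Remainder (last 4 bits) = 0110. This is the CRC / FCS.

0110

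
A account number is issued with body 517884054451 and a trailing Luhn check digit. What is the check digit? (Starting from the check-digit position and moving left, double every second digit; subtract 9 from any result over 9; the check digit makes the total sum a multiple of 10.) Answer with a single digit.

3

Partial digits right→left: 1 5 4 4 5 0 4 8 8 7 1 5
Double every second digit counting from the check-digit position (so the 1st, 3rd, 5th, ... of the partial from the right).
  doubled (with −9 where >9): 2 8 1 8 7 2 → sum 28
  kept as-is: 5 4 0 8 7 5 → sum 29
Total = 28 + 29 = 57.
Check digit = (10 − (57 mod 10)) mod 10 = 3.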